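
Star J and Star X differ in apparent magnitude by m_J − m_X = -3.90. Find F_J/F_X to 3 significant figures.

F_J/F_X = 10^(−(m_J − m_X)/2.5) = 10^(3.90/2.5) = 10^1.560 = 36.31.

36.3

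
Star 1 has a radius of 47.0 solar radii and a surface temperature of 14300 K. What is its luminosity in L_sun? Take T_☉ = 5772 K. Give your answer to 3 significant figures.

L/L_☉ = (R/R_☉)² (T/T_☉)⁴ = (47.0)² × (14300/5772)⁴
       = 2209 × (2.477)⁴ = 2209 × 37.67 = 8.322×10^4.

8.32×10^4 L_sun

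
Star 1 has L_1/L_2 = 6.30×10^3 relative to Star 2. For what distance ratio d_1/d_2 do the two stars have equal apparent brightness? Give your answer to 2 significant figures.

Equal flux requires L_1/d_1² = L_2/d_2², so d_1/d_2 = √(L_1/L_2)
= √(6.30×10^3) = 79.37.

79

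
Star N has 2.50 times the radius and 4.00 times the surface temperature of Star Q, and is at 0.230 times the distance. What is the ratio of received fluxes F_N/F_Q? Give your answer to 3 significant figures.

L_N/L_Q = (R_N/R_Q)²(T_N/T_Q)⁴ = (2.50)² × (4.00)⁴ = 1600.
F_N/F_Q = (L_N/L_Q)/(d_N/d_Q)² = 1600 / (0.230)² = 3.025×10^4.

3.02×10^4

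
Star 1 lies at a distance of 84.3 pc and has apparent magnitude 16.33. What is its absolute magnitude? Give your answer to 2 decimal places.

11.70

M = m − 5 log₁₀(d/10 pc) = 16.33 − 5 log₁₀(84.3/10)
  = 16.33 − 5 × 0.926 = 16.33 − 4.63 = 11.70.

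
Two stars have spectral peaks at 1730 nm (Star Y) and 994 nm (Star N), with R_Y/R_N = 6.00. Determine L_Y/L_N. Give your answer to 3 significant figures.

3.92

Wien's law gives T ∝ 1/λ_max, so T_Y/T_N = λ_N/λ_Y = 994/1730 = 0.5746.
Then L ∝ R²T⁴ gives L_Y/L_N = (6.00)² × (0.5746)⁴ = 36.00 × 0.1090 = 3.923.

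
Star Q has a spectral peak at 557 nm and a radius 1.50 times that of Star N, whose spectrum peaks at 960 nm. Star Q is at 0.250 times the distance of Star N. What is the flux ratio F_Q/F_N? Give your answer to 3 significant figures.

318

Wien's law: T_Q/T_N = λ_N/λ_Q = 960/557 = 1.724.
L_Q/L_N = (R_Q/R_N)²(T_Q/T_N)⁴ = (1.50)²(1.724)⁴ = 19.85.
F_Q/F_N = (L_Q/L_N)/(d_Q/d_N)² = 19.85/(0.250)² = 317.7.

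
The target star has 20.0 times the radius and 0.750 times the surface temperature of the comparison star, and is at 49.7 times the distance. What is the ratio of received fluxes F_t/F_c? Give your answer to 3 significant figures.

0.0512

L_t/L_c = (R_t/R_c)²(T_t/T_c)⁴ = (20.0)² × (0.750)⁴ = 126.6.
F_t/F_c = (L_t/L_c)/(d_t/d_c)² = 126.6 / (49.7)² = 0.05124.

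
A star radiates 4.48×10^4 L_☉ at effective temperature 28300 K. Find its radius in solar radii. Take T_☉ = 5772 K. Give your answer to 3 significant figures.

8.80 solar radii

R/R_☉ = √(L/L_☉) / (T/T_☉)² = √(4.48×10^4) / (4.903)²
       = 211.7 / 24.04 = 8.805.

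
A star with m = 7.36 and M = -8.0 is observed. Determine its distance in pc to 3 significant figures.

1.18×10^4 pc

m − M = 5 log₁₀(d/10 pc)
7.36 − (-8.0) = 15.36 = 5 log₁₀(d/10)
d = 10 × 10^(15.36/5) = 10 × 10^3.072 = 1.180×10^4 pc.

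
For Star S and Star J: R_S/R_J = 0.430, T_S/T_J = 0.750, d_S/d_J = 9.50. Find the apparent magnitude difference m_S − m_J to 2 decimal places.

L_S/L_J = (0.430)²(0.750)⁴ = 0.05850.
F_S/F_J = (L_S/L_J)/(d_S/d_J)² = 0.05850/90.25 = 6.482×10^-4.
m_S − m_J = −2.5 log₁₀(6.482×10^-4) = 7.97.

7.97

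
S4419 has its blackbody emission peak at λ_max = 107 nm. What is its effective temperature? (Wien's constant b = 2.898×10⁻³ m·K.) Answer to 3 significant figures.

2.71×10^4 K

T = b/λ_max = 2.898×10⁻³ / (107×10⁻⁹) = 2.708×10^4 K.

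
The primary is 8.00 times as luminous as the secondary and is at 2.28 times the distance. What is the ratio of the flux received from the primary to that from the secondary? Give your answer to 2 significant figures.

1.5

F = L/(4πd²), so F_p/F_s = (L_p/L_s) / (d_p/d_s)²
= 8.00 / (2.28)² = 8.00 / 5.198 = 1.539.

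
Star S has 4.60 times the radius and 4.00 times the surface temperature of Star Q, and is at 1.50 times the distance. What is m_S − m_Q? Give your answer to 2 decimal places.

-8.45

L_S/L_Q = (4.60)²(4.00)⁴ = 5417.
F_S/F_Q = (L_S/L_Q)/(d_S/d_Q)² = 5417/2.250 = 2408.
m_S − m_Q = −2.5 log₁₀(2408) = -8.45.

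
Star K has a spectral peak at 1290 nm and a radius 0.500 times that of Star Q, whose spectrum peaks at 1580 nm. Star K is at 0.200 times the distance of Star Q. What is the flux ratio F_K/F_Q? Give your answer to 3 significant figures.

Wien's law: T_K/T_Q = λ_Q/λ_K = 1580/1290 = 1.225.
L_K/L_Q = (R_K/R_Q)²(T_K/T_Q)⁴ = (0.500)²(1.225)⁴ = 0.5626.
F_K/F_Q = (L_K/L_Q)/(d_K/d_Q)² = 0.5626/(0.200)² = 14.07.

14.1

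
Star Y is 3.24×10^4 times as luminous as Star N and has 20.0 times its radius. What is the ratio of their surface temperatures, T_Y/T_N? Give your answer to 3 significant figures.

3.00

L ∝ R²T⁴ gives T ∝ (L/R²)^(1/4), so
T_Y/T_N = (3.24×10^4 / 20.0²)^(1/4) = (81.00)^(1/4) = 3.000.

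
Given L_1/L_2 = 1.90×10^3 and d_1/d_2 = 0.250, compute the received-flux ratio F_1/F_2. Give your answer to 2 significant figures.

F = L/(4πd²), so F_1/F_2 = (L_1/L_2) / (d_1/d_2)²
= 1.90×10^3 / (0.250)² = 1.90×10^3 / 0.06250 = 3.040×10^4.

3.0×10^4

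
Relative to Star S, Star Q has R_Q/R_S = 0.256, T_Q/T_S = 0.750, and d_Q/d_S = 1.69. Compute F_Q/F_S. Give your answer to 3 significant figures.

L_Q/L_S = (R_Q/R_S)²(T_Q/T_S)⁴ = (0.256)² × (0.750)⁴ = 0.02074.
F_Q/F_S = (L_Q/L_S)/(d_Q/d_S)² = 0.02074 / (1.69)² = 0.007260.

0.00726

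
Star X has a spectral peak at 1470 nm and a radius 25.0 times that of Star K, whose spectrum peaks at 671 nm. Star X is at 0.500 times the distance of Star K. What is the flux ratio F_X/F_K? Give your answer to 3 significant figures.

Wien's law: T_X/T_K = λ_K/λ_X = 671/1470 = 0.4565.
L_X/L_K = (R_X/R_K)²(T_X/T_K)⁴ = (25.0)²(0.4565)⁴ = 27.13.
F_X/F_K = (L_X/L_K)/(d_X/d_K)² = 27.13/(0.500)² = 108.5.

109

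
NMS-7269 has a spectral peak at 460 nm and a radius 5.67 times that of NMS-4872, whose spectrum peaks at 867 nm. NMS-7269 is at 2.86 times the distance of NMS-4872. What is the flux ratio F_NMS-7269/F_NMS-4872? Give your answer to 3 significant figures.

49.6

Wien's law: T_NMS-7269/T_NMS-4872 = λ_NMS-4872/λ_NMS-7269 = 867/460 = 1.885.
L_NMS-7269/L_NMS-4872 = (R_NMS-7269/R_NMS-4872)²(T_NMS-7269/T_NMS-4872)⁴ = (5.67)²(1.885)⁴ = 405.7.
F_NMS-7269/F_NMS-4872 = (L_NMS-7269/L_NMS-4872)/(d_NMS-7269/d_NMS-4872)² = 405.7/(2.86)² = 49.60.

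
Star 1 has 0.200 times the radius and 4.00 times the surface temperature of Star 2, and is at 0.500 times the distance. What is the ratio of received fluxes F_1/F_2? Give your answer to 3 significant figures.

L_1/L_2 = (R_1/R_2)²(T_1/T_2)⁴ = (0.200)² × (4.00)⁴ = 10.24.
F_1/F_2 = (L_1/L_2)/(d_1/d_2)² = 10.24 / (0.500)² = 40.96.

41.0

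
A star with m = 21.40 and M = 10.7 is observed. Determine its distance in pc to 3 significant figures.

1.38×10^3 pc

m − M = 5 log₁₀(d/10 pc)
21.40 − (10.7) = 10.70 = 5 log₁₀(d/10)
d = 10 × 10^(10.70/5) = 10 × 10^2.140 = 1380 pc.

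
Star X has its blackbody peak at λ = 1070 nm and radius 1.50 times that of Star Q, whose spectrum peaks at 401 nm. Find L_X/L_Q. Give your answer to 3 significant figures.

Wien's law gives T ∝ 1/λ_max, so T_X/T_Q = λ_Q/λ_X = 401/1070 = 0.3748.
Then L ∝ R²T⁴ gives L_X/L_Q = (1.50)² × (0.3748)⁴ = 2.250 × 0.01973 = 0.04438.

0.0444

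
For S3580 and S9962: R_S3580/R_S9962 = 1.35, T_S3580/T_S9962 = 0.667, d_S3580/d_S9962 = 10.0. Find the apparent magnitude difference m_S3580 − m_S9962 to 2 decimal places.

L_S3580/L_S9962 = (1.35)²(0.667)⁴ = 0.3607.
F_S3580/F_S9962 = (L_S3580/L_S9962)/(d_S3580/d_S9962)² = 0.3607/100.0 = 0.003607.
m_S3580 − m_S9962 = −2.5 log₁₀(0.003607) = 6.11.

6.11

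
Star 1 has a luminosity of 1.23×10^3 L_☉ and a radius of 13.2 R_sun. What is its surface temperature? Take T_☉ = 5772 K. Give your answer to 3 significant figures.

9.41×10^3 K

T/T_☉ = (L/L_☉)^(1/4) / (R/R_☉)^(1/2)
T = 5772 × (1.23×10^3)^(1/4) / √(13.2) = 5772 × 5.922 / 3.633 = 9408 K.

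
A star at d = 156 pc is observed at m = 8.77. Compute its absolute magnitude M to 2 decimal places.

M = m − 5 log₁₀(d/10 pc) = 8.77 − 5 log₁₀(156/10)
  = 8.77 − 5 × 1.193 = 8.77 − 5.97 = 2.80.

2.80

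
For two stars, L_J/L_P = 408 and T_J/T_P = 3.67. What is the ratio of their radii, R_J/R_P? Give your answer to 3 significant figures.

L ∝ R²T⁴ gives R ∝ √L / T², so
R_J/R_P = √(408) / (3.67)² = 20.20 / 13.47 = 1.500.

1.50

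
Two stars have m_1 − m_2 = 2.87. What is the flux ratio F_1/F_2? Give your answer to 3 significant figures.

0.0711

F_1/F_2 = 10^(−(m_1 − m_2)/2.5) = 10^(-2.87/2.5) = 10^-1.148 = 0.07112.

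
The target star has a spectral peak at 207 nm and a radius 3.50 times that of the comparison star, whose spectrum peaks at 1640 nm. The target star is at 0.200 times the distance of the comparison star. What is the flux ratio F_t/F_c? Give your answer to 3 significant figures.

Wien's law: T_t/T_c = λ_c/λ_t = 1640/207 = 7.923.
L_t/L_c = (R_t/R_c)²(T_t/T_c)⁴ = (3.50)²(7.923)⁴ = 4.826×10^4.
F_t/F_c = (L_t/L_c)/(d_t/d_c)² = 4.826×10^4/(0.200)² = 1.207×10^6.

1.21×10^6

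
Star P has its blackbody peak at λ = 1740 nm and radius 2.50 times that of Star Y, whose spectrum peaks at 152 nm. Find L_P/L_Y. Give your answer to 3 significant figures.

3.64×10^-4

Wien's law gives T ∝ 1/λ_max, so T_P/T_Y = λ_Y/λ_P = 152/1740 = 0.08736.
Then L ∝ R²T⁴ gives L_P/L_Y = (2.50)² × (0.08736)⁴ = 6.250 × 5.823×10^-5 = 3.640×10^-4.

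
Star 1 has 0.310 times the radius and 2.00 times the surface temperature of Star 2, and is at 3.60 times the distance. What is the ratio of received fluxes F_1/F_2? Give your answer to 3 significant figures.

0.119

L_1/L_2 = (R_1/R_2)²(T_1/T_2)⁴ = (0.310)² × (2.00)⁴ = 1.538.
F_1/F_2 = (L_1/L_2)/(d_1/d_2)² = 1.538 / (3.60)² = 0.1186.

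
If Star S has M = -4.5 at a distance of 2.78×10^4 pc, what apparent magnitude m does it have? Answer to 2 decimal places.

12.72

m = M + 5 log₁₀(d/10 pc) = -4.5 + 5 log₁₀(2.78×10^4/10)
  = -4.5 + 5 × 3.444 = -4.5 + 17.22 = 12.72.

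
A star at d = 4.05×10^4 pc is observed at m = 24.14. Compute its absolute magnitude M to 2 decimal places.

6.10

M = m − 5 log₁₀(d/10 pc) = 24.14 − 5 log₁₀(4.05×10^4/10)
  = 24.14 − 5 × 3.607 = 24.14 − 18.04 = 6.10.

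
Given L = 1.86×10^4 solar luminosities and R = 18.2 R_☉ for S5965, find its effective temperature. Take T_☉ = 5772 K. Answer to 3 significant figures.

1.58×10^4 K

T/T_☉ = (L/L_☉)^(1/4) / (R/R_☉)^(1/2)
T = 5772 × (1.86×10^4)^(1/4) / √(18.2) = 5772 × 11.68 / 4.266 = 1.580×10^4 K.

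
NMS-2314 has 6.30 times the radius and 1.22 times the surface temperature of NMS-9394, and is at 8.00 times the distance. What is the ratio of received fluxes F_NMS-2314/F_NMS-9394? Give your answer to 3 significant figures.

L_NMS-2314/L_NMS-9394 = (R_NMS-2314/R_NMS-9394)²(T_NMS-2314/T_NMS-9394)⁴ = (6.30)² × (1.22)⁴ = 87.93.
F_NMS-2314/F_NMS-9394 = (L_NMS-2314/L_NMS-9394)/(d_NMS-2314/d_NMS-9394)² = 87.93 / (8.00)² = 1.374.

1.37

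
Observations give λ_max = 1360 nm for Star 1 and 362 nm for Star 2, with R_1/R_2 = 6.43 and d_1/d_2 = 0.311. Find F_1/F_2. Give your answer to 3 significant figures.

Wien's law: T_1/T_2 = λ_2/λ_1 = 362/1360 = 0.2662.
L_1/L_2 = (R_1/R_2)²(T_1/T_2)⁴ = (6.43)²(0.2662)⁴ = 0.2075.
F_1/F_2 = (L_1/L_2)/(d_1/d_2)² = 0.2075/(0.311)² = 2.146.

2.15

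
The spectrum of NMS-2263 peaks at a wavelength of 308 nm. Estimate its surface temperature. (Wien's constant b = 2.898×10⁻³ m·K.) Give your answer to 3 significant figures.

9.41×10^3 K

T = b/λ_max = 2.898×10⁻³ / (308×10⁻⁹) = 9409 K.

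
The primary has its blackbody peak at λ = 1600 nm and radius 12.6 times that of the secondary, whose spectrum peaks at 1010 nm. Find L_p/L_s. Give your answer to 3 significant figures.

25.2

Wien's law gives T ∝ 1/λ_max, so T_p/T_s = λ_s/λ_p = 1010/1600 = 0.6312.
Then L ∝ R²T⁴ gives L_p/L_s = (12.6)² × (0.6312)⁴ = 158.8 × 0.1588 = 25.21.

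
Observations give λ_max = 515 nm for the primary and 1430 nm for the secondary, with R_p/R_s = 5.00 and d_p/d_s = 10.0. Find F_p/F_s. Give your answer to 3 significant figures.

Wien's law: T_p/T_s = λ_s/λ_p = 1430/515 = 2.777.
L_p/L_s = (R_p/R_s)²(T_p/T_s)⁴ = (5.00)²(2.777)⁴ = 1486.
F_p/F_s = (L_p/L_s)/(d_p/d_s)² = 1486/(10.0)² = 14.86.

14.9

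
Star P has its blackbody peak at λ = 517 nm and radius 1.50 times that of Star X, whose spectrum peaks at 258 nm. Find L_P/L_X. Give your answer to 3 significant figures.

Wien's law gives T ∝ 1/λ_max, so T_P/T_X = λ_X/λ_P = 258/517 = 0.4990.
Then L ∝ R²T⁴ gives L_P/L_X = (1.50)² × (0.4990)⁴ = 2.250 × 0.06202 = 0.1395.

0.140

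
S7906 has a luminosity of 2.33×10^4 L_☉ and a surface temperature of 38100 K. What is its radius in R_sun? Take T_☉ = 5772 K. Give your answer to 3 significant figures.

R/R_☉ = √(L/L_☉) / (T/T_☉)² = √(2.33×10^4) / (6.601)²
       = 152.6 / 43.57 = 3.503.

3.50 R_sun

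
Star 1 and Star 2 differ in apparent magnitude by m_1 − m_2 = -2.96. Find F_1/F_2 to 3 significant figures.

F_1/F_2 = 10^(−(m_1 − m_2)/2.5) = 10^(2.96/2.5) = 10^1.184 = 15.28.

15.3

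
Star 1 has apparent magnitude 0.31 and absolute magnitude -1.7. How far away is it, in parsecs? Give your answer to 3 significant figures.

25.2 pc

m − M = 5 log₁₀(d/10 pc)
0.31 − (-1.7) = 2.01 = 5 log₁₀(d/10)
d = 10 × 10^(2.01/5) = 10 × 10^0.402 = 25.23 pc.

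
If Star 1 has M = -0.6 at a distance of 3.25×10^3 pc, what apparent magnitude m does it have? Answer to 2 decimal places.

m = M + 5 log₁₀(d/10 pc) = -0.6 + 5 log₁₀(3.25×10^3/10)
  = -0.6 + 5 × 2.512 = -0.6 + 12.56 = 11.96.

11.96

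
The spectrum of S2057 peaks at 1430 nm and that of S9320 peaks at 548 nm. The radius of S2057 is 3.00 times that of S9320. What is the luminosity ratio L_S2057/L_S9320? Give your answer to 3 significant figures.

Wien's law gives T ∝ 1/λ_max, so T_S2057/T_S9320 = λ_S9320/λ_S2057 = 548/1430 = 0.3832.
Then L ∝ R²T⁴ gives L_S2057/L_S9320 = (3.00)² × (0.3832)⁴ = 9.000 × 0.02157 = 0.1941.

0.194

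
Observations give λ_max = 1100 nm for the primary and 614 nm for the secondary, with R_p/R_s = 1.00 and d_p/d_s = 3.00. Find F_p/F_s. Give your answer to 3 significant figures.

Wien's law: T_p/T_s = λ_s/λ_p = 614/1100 = 0.5582.
L_p/L_s = (R_p/R_s)²(T_p/T_s)⁴ = (1.00)²(0.5582)⁴ = 0.09707.
F_p/F_s = (L_p/L_s)/(d_p/d_s)² = 0.09707/(3.00)² = 0.01079.

0.0108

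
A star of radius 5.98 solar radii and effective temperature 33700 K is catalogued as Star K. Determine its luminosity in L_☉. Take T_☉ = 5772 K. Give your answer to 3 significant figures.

4.16×10^4 L_☉

L/L_☉ = (R/R_☉)² (T/T_☉)⁴ = (5.98)² × (33700/5772)⁴
       = 35.76 × (5.839)⁴ = 35.76 × 1162 = 4.155×10^4.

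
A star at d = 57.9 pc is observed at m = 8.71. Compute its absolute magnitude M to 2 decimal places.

M = m − 5 log₁₀(d/10 pc) = 8.71 − 5 log₁₀(57.9/10)
  = 8.71 − 5 × 0.763 = 8.71 − 3.81 = 4.90.

4.90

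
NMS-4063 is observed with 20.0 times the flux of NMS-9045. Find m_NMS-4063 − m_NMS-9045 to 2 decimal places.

m_NMS-4063 − m_NMS-9045 = −2.5 log₁₀(F_NMS-4063/F_NMS-9045) = −2.5 log₁₀(20.0) = −2.5 × (1.301) = -3.253.

-3.25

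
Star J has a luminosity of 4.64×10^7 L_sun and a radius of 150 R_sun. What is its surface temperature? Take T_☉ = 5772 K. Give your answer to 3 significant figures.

T/T_☉ = (L/L_☉)^(1/4) / (R/R_☉)^(1/2)
T = 5772 × (4.64×10^7)^(1/4) / √(150) = 5772 × 82.53 / 12.25 = 3.890×10^4 K.

3.89×10^4 K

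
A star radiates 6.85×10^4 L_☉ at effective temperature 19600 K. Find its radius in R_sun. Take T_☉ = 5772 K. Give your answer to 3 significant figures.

R/R_☉ = √(L/L_☉) / (T/T_☉)² = √(6.85×10^4) / (3.396)²
       = 261.7 / 11.53 = 22.70.

22.7 R_sun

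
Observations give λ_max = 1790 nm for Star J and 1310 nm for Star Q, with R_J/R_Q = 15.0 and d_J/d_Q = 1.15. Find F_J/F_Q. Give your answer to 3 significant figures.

Wien's law: T_J/T_Q = λ_Q/λ_J = 1310/1790 = 0.7318.
L_J/L_Q = (R_J/R_Q)²(T_J/T_Q)⁴ = (15.0)²(0.7318)⁴ = 64.54.
F_J/F_Q = (L_J/L_Q)/(d_J/d_Q)² = 64.54/(1.15)² = 48.80.

48.8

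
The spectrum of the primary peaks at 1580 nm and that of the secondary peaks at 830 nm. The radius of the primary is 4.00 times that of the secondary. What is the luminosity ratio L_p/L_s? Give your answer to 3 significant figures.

Wien's law gives T ∝ 1/λ_max, so T_p/T_s = λ_s/λ_p = 830/1580 = 0.5253.
Then L ∝ R²T⁴ gives L_p/L_s = (4.00)² × (0.5253)⁴ = 16.00 × 0.07615 = 1.218.

1.22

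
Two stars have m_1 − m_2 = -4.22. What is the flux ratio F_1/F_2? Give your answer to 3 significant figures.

48.8

F_1/F_2 = 10^(−(m_1 − m_2)/2.5) = 10^(4.22/2.5) = 10^1.688 = 48.75.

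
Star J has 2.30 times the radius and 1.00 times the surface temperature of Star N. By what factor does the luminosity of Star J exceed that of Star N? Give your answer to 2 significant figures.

5.3

From the Stefan–Boltzmann law, L ∝ R²T⁴, so
L_J/L_N = (R_J/R_N)² (T_J/T_N)⁴ = (2.30)² × (1.00)⁴ = 5.290 × 1.000 = 5.290.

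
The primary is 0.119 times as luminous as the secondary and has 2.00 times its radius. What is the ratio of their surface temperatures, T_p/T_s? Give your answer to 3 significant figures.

L ∝ R²T⁴ gives T ∝ (L/R²)^(1/4), so
T_p/T_s = (0.119 / 2.00²)^(1/4) = (0.02975)^(1/4) = 0.4153.

0.415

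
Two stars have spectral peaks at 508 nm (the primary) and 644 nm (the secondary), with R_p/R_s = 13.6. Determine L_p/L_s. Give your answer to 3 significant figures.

478

Wien's law gives T ∝ 1/λ_max, so T_p/T_s = λ_s/λ_p = 644/508 = 1.268.
Then L ∝ R²T⁴ gives L_p/L_s = (13.6)² × (1.268)⁴ = 185.0 × 2.583 = 477.7.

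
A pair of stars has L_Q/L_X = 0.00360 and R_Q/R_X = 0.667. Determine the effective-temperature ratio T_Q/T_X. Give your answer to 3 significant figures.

0.300

L ∝ R²T⁴ gives T ∝ (L/R²)^(1/4), so
T_Q/T_X = (0.00360 / 0.667²)^(1/4) = (0.008092)^(1/4) = 0.2999.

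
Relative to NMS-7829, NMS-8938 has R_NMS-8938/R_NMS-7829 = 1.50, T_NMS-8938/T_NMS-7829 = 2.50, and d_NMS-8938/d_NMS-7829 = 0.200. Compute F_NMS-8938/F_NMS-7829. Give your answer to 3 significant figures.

2.20×10^3

L_NMS-8938/L_NMS-7829 = (R_NMS-8938/R_NMS-7829)²(T_NMS-8938/T_NMS-7829)⁴ = (1.50)² × (2.50)⁴ = 87.89.
F_NMS-8938/F_NMS-7829 = (L_NMS-8938/L_NMS-7829)/(d_NMS-8938/d_NMS-7829)² = 87.89 / (0.200)² = 2197.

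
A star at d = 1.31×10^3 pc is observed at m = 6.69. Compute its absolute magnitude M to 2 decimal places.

-3.90

M = m − 5 log₁₀(d/10 pc) = 6.69 − 5 log₁₀(1.31×10^3/10)
  = 6.69 − 5 × 2.117 = 6.69 − 10.59 = -3.90.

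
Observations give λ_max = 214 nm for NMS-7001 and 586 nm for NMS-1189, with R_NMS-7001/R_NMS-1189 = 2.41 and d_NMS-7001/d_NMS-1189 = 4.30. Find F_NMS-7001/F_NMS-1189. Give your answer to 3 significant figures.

Wien's law: T_NMS-7001/T_NMS-1189 = λ_NMS-1189/λ_NMS-7001 = 586/214 = 2.738.
L_NMS-7001/L_NMS-1189 = (R_NMS-7001/R_NMS-1189)²(T_NMS-7001/T_NMS-1189)⁴ = (2.41)²(2.738)⁴ = 326.6.
F_NMS-7001/F_NMS-1189 = (L_NMS-7001/L_NMS-1189)/(d_NMS-7001/d_NMS-1189)² = 326.6/(4.30)² = 17.66.

17.7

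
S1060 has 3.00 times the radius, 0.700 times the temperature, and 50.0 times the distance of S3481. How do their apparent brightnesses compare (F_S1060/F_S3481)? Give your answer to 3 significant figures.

8.64×10^-4

L_S1060/L_S3481 = (R_S1060/R_S3481)²(T_S1060/T_S3481)⁴ = (3.00)² × (0.700)⁴ = 2.161.
F_S1060/F_S3481 = (L_S1060/L_S3481)/(d_S1060/d_S3481)² = 2.161 / (50.0)² = 8.644×10^-4.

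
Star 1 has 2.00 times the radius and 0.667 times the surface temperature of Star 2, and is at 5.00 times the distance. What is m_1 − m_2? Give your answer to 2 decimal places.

3.75

L_1/L_2 = (2.00)²(0.667)⁴ = 0.7917.
F_1/F_2 = (L_1/L_2)/(d_1/d_2)² = 0.7917/25.00 = 0.03167.
m_1 − m_2 = −2.5 log₁₀(0.03167) = 3.75.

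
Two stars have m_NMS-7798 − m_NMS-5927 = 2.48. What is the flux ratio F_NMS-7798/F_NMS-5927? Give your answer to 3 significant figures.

F_NMS-7798/F_NMS-5927 = 10^(−(m_NMS-7798 − m_NMS-5927)/2.5) = 10^(-2.48/2.5) = 10^-0.992 = 0.1019.

0.102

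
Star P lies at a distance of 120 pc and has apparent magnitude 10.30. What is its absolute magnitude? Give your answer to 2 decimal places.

M = m − 5 log₁₀(d/10 pc) = 10.30 − 5 log₁₀(120/10)
  = 10.30 − 5 × 1.079 = 10.30 − 5.40 = 4.90.

4.90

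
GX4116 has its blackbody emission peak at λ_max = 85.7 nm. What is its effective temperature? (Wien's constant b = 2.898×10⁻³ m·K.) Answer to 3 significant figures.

3.38×10^4 K

T = b/λ_max = 2.898×10⁻³ / (85.7×10⁻⁹) = 3.382×10^4 K.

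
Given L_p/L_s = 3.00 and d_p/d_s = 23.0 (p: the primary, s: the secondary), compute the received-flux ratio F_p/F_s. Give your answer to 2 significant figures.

0.0057

F = L/(4πd²), so F_p/F_s = (L_p/L_s) / (d_p/d_s)²
= 3.00 / (23.0)² = 3.00 / 529.0 = 0.005671.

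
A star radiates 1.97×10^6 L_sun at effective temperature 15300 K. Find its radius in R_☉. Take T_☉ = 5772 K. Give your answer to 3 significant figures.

200 R_☉

R/R_☉ = √(L/L_☉) / (T/T_☉)² = √(1.97×10^6) / (2.651)²
       = 1404 / 7.026 = 199.8.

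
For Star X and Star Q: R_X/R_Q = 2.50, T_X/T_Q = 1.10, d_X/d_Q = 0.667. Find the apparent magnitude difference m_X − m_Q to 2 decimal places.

L_X/L_Q = (2.50)²(1.10)⁴ = 9.151.
F_X/F_Q = (L_X/L_Q)/(d_X/d_Q)² = 9.151/0.4449 = 20.57.
m_X − m_Q = −2.5 log₁₀(20.57) = -3.28.

-3.28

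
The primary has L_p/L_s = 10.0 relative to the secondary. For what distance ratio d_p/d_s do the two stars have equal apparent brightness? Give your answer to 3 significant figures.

3.16

Equal flux requires L_p/d_p² = L_s/d_s², so d_p/d_s = √(L_p/L_s)
= √(10.0) = 3.162.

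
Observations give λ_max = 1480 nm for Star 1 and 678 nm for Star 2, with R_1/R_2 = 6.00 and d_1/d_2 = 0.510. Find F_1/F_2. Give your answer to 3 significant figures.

6.10

Wien's law: T_1/T_2 = λ_2/λ_1 = 678/1480 = 0.4581.
L_1/L_2 = (R_1/R_2)²(T_1/T_2)⁴ = (6.00)²(0.4581)⁴ = 1.586.
F_1/F_2 = (L_1/L_2)/(d_1/d_2)² = 1.586/(0.510)² = 6.096.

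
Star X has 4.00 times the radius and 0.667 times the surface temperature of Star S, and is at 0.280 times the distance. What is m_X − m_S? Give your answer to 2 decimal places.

L_X/L_S = (4.00)²(0.667)⁴ = 3.167.
F_X/F_S = (L_X/L_S)/(d_X/d_S)² = 3.167/0.07840 = 40.39.
m_X − m_S = −2.5 log₁₀(40.39) = -4.02.

-4.02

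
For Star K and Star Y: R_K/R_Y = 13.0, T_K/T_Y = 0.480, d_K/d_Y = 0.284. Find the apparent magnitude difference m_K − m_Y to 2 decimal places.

-5.12

L_K/L_Y = (13.0)²(0.480)⁴ = 8.971.
F_K/F_Y = (L_K/L_Y)/(d_K/d_Y)² = 8.971/0.08066 = 111.2.
m_K − m_Y = −2.5 log₁₀(111.2) = -5.12.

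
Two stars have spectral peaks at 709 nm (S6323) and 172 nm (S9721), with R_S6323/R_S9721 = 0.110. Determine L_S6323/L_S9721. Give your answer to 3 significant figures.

Wien's law gives T ∝ 1/λ_max, so T_S6323/T_S9721 = λ_S9721/λ_S6323 = 172/709 = 0.2426.
Then L ∝ R²T⁴ gives L_S6323/L_S9721 = (0.110)² × (0.2426)⁴ = 0.01210 × 0.003464 = 4.191×10^-5.

4.19×10^-5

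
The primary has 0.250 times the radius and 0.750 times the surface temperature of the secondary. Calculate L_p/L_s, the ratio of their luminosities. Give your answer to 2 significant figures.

From the Stefan–Boltzmann law, L ∝ R²T⁴, so
L_p/L_s = (R_p/R_s)² (T_p/T_s)⁴ = (0.250)² × (0.750)⁴ = 0.06250 × 0.3164 = 0.01978.

0.020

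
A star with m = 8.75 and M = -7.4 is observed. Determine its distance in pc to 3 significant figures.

m − M = 5 log₁₀(d/10 pc)
8.75 − (-7.4) = 16.15 = 5 log₁₀(d/10)
d = 10 × 10^(16.15/5) = 10 × 10^3.230 = 1.698×10^4 pc.

1.70×10^4 pc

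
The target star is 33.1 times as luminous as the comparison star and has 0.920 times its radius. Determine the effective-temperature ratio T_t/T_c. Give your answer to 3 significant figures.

L ∝ R²T⁴ gives T ∝ (L/R²)^(1/4), so
T_t/T_c = (33.1 / 0.920²)^(1/4) = (39.11)^(1/4) = 2.501.

2.50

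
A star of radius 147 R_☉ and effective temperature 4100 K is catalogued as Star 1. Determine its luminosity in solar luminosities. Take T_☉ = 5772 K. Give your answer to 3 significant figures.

L/L_☉ = (R/R_☉)² (T/T_☉)⁴ = (147)² × (4100/5772)⁴
       = 2.161×10^4 × (0.7103)⁴ = 2.161×10^4 × 0.2546 = 5501.

5.50×10^3 solar luminosities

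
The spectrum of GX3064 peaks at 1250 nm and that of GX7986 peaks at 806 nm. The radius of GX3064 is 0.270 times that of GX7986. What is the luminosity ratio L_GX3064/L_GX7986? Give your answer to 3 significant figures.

Wien's law gives T ∝ 1/λ_max, so T_GX3064/T_GX7986 = λ_GX7986/λ_GX3064 = 806/1250 = 0.6448.
Then L ∝ R²T⁴ gives L_GX3064/L_GX7986 = (0.270)² × (0.6448)⁴ = 0.07290 × 0.1729 = 0.01260.

0.0126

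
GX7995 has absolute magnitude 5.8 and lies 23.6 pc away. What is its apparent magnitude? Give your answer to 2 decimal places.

m = M + 5 log₁₀(d/10 pc) = 5.8 + 5 log₁₀(23.6/10)
  = 5.8 + 5 × 0.373 = 5.8 + 1.86 = 7.66.

7.66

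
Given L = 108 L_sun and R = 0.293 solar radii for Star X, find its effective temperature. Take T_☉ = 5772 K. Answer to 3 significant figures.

T/T_☉ = (L/L_☉)^(1/4) / (R/R_☉)^(1/2)
T = 5772 × (108)^(1/4) / √(0.293) = 5772 × 3.224 / 0.5413 = 3.438×10^4 K.

3.44×10^4 K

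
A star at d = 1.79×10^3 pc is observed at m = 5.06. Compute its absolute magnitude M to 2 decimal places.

-6.20

M = m − 5 log₁₀(d/10 pc) = 5.06 − 5 log₁₀(1.79×10^3/10)
  = 5.06 − 5 × 2.253 = 5.06 − 11.26 = -6.20.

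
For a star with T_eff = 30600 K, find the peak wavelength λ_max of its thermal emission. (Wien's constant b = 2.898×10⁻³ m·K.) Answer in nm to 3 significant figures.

λ_max = b/T = 2.898×10⁻³ / 30600 = 9.47×10^-8 m = 94.71 nm.

94.7 nm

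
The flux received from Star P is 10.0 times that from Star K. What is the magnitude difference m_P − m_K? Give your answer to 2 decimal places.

-2.50

m_P − m_K = −2.5 log₁₀(F_P/F_K) = −2.5 log₁₀(10.0) = −2.5 × (1.000) = -2.500.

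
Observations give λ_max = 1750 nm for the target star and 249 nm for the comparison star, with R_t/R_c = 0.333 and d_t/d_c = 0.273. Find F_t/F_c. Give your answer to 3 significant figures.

6.10×10^-4

Wien's law: T_t/T_c = λ_c/λ_t = 249/1750 = 0.1423.
L_t/L_c = (R_t/R_c)²(T_t/T_c)⁴ = (0.333)²(0.1423)⁴ = 4.545×10^-5.
F_t/F_c = (L_t/L_c)/(d_t/d_c)² = 4.545×10^-5/(0.273)² = 6.098×10^-4.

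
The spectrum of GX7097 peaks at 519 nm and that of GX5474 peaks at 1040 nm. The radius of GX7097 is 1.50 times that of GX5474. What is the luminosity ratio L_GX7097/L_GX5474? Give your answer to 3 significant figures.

Wien's law gives T ∝ 1/λ_max, so T_GX7097/T_GX5474 = λ_GX5474/λ_GX7097 = 1040/519 = 2.004.
Then L ∝ R²T⁴ gives L_GX7097/L_GX5474 = (1.50)² × (2.004)⁴ = 2.250 × 16.12 = 36.28.

36.3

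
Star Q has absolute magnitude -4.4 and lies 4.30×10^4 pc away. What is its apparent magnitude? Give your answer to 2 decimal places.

13.77

m = M + 5 log₁₀(d/10 pc) = -4.4 + 5 log₁₀(4.30×10^4/10)
  = -4.4 + 5 × 3.633 = -4.4 + 18.17 = 13.77.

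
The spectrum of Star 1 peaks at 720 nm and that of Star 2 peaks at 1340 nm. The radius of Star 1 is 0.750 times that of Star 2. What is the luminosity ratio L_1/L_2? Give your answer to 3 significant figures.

Wien's law gives T ∝ 1/λ_max, so T_1/T_2 = λ_2/λ_1 = 1340/720 = 1.861.
Then L ∝ R²T⁴ gives L_1/L_2 = (0.750)² × (1.861)⁴ = 0.5625 × 12.00 = 6.749.

6.75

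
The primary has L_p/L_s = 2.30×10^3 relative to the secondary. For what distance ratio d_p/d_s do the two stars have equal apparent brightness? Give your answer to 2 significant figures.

48

Equal flux requires L_p/d_p² = L_s/d_s², so d_p/d_s = √(L_p/L_s)
= √(2.30×10^3) = 47.96.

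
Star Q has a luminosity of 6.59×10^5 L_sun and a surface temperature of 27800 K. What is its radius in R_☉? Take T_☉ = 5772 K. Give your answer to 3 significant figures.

35.0 R_☉

R/R_☉ = √(L/L_☉) / (T/T_☉)² = √(6.59×10^5) / (4.816)²
       = 811.8 / 23.20 = 34.99.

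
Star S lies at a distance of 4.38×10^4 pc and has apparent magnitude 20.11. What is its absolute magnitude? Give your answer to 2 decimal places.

1.90

M = m − 5 log₁₀(d/10 pc) = 20.11 − 5 log₁₀(4.38×10^4/10)
  = 20.11 − 5 × 3.641 = 20.11 − 18.21 = 1.90.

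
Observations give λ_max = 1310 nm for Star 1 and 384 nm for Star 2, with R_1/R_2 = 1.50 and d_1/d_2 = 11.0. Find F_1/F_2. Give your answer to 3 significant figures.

Wien's law: T_1/T_2 = λ_2/λ_1 = 384/1310 = 0.2931.
L_1/L_2 = (R_1/R_2)²(T_1/T_2)⁴ = (1.50)²(0.2931)⁴ = 0.01661.
F_1/F_2 = (L_1/L_2)/(d_1/d_2)² = 0.01661/(11.0)² = 1.373×10^-4.

1.37×10^-4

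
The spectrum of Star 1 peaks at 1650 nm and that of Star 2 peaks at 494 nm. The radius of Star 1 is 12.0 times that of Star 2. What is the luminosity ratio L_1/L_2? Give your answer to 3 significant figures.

Wien's law gives T ∝ 1/λ_max, so T_1/T_2 = λ_2/λ_1 = 494/1650 = 0.2994.
Then L ∝ R²T⁴ gives L_1/L_2 = (12.0)² × (0.2994)⁴ = 144.0 × 0.008035 = 1.157.

1.16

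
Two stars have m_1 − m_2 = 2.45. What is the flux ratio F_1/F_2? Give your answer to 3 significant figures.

F_1/F_2 = 10^(−(m_1 − m_2)/2.5) = 10^(-2.45/2.5) = 10^-0.980 = 0.1047.

0.105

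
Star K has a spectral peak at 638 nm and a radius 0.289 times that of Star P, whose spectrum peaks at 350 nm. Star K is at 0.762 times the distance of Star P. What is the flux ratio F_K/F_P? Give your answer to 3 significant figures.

0.0130

Wien's law: T_K/T_P = λ_P/λ_K = 350/638 = 0.5486.
L_K/L_P = (R_K/R_P)²(T_K/T_P)⁴ = (0.289)²(0.5486)⁴ = 0.007565.
F_K/F_P = (L_K/L_P)/(d_K/d_P)² = 0.007565/(0.762)² = 0.01303.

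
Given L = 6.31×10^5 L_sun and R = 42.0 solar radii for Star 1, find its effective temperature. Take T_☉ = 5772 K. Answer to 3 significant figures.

T/T_☉ = (L/L_☉)^(1/4) / (R/R_☉)^(1/2)
T = 5772 × (6.31×10^5)^(1/4) / √(42.0) = 5772 × 28.18 / 6.481 = 2.510×10^4 K.

2.51×10^4 K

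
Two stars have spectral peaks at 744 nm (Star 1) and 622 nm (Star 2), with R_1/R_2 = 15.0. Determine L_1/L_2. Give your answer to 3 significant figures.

Wien's law gives T ∝ 1/λ_max, so T_1/T_2 = λ_2/λ_1 = 622/744 = 0.8360.
Then L ∝ R²T⁴ gives L_1/L_2 = (15.0)² × (0.8360)⁴ = 225.0 × 0.4885 = 109.9.

110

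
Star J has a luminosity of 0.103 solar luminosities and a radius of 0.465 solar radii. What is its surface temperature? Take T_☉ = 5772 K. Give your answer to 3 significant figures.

4.80×10^3 K

T/T_☉ = (L/L_☉)^(1/4) / (R/R_☉)^(1/2)
T = 5772 × (0.103)^(1/4) / √(0.465) = 5772 × 0.5665 / 0.6819 = 4795 K.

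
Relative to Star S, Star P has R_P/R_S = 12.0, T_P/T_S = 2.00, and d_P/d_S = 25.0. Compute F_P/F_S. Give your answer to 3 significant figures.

L_P/L_S = (R_P/R_S)²(T_P/T_S)⁴ = (12.0)² × (2.00)⁴ = 2304.
F_P/F_S = (L_P/L_S)/(d_P/d_S)² = 2304 / (25.0)² = 3.686.

3.69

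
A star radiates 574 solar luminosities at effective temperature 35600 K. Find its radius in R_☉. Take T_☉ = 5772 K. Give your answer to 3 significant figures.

R/R_☉ = √(L/L_☉) / (T/T_☉)² = √(574) / (6.168)²
       = 23.96 / 38.04 = 0.6298.

0.630 R_☉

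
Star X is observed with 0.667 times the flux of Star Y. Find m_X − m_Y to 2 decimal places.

0.44

m_X − m_Y = −2.5 log₁₀(F_X/F_Y) = −2.5 log₁₀(0.667) = −2.5 × (-0.176) = 0.440.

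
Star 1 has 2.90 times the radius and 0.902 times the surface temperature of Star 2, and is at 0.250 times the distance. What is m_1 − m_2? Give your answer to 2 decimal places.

-4.87

L_1/L_2 = (2.90)²(0.902)⁴ = 5.567.
F_1/F_2 = (L_1/L_2)/(d_1/d_2)² = 5.567/0.06250 = 89.07.
m_1 − m_2 = −2.5 log₁₀(89.07) = -4.87.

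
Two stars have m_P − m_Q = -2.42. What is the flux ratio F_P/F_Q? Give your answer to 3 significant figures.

9.29

F_P/F_Q = 10^(−(m_P − m_Q)/2.5) = 10^(2.42/2.5) = 10^0.968 = 9.290.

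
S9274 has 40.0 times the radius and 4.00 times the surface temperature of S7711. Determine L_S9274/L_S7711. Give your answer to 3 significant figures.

4.10×10^5

From the Stefan–Boltzmann law, L ∝ R²T⁴, so
L_S9274/L_S7711 = (R_S9274/R_S7711)² (T_S9274/T_S7711)⁴ = (40.0)² × (4.00)⁴ = 1600 × 256.0 = 4.096×10^5.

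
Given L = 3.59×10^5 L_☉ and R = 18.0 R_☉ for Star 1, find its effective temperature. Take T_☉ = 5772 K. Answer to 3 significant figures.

3.33×10^4 K

T/T_☉ = (L/L_☉)^(1/4) / (R/R_☉)^(1/2)
T = 5772 × (3.59×10^5)^(1/4) / √(18.0) = 5772 × 24.48 / 4.243 = 3.330×10^4 K.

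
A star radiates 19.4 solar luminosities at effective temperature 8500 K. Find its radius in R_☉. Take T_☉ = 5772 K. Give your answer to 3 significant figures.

R/R_☉ = √(L/L_☉) / (T/T_☉)² = √(19.4) / (1.473)²
       = 4.405 / 2.169 = 2.031.

2.03 R_☉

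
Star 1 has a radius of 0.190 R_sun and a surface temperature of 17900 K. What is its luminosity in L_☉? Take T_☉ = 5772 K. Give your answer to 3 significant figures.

L/L_☉ = (R/R_☉)² (T/T_☉)⁴ = (0.190)² × (17900/5772)⁴
       = 0.03610 × (3.101)⁴ = 0.03610 × 92.49 = 3.339.

3.34 L_☉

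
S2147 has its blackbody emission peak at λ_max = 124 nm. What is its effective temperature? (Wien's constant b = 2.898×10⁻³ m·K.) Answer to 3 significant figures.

2.34×10^4 K

T = b/λ_max = 2.898×10⁻³ / (124×10⁻⁹) = 2.337×10^4 K.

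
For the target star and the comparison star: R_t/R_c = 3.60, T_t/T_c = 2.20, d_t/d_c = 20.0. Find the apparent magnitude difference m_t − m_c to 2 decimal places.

0.30

L_t/L_c = (3.60)²(2.20)⁴ = 303.6.
F_t/F_c = (L_t/L_c)/(d_t/d_c)² = 303.6/400.0 = 0.7590.
m_t − m_c = −2.5 log₁₀(0.7590) = 0.30.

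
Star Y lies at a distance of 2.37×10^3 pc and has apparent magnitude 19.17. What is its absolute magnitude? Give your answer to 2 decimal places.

M = m − 5 log₁₀(d/10 pc) = 19.17 − 5 log₁₀(2.37×10^3/10)
  = 19.17 − 5 × 2.375 = 19.17 − 11.87 = 7.30.

7.30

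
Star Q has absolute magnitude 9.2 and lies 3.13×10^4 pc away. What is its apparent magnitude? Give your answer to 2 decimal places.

m = M + 5 log₁₀(d/10 pc) = 9.2 + 5 log₁₀(3.13×10^4/10)
  = 9.2 + 5 × 3.496 = 9.2 + 17.48 = 26.68.

26.68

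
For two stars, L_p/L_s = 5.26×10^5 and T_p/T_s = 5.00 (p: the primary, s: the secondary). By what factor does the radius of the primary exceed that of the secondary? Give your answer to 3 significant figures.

L ∝ R²T⁴ gives R ∝ √L / T², so
R_p/R_s = √(5.26×10^5) / (5.00)² = 725.3 / 25.00 = 29.01.

29.0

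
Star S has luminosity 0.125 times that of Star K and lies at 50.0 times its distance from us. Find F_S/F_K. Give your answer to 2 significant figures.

5.0×10^-5

F = L/(4πd²), so F_S/F_K = (L_S/L_K) / (d_S/d_K)²
= 0.125 / (50.0)² = 0.125 / 2500 = 5.000×10^-5.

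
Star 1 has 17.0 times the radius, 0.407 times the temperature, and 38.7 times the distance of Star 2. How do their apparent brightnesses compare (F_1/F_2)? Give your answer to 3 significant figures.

L_1/L_2 = (R_1/R_2)²(T_1/T_2)⁴ = (17.0)² × (0.407)⁴ = 7.930.
F_1/F_2 = (L_1/L_2)/(d_1/d_2)² = 7.930 / (38.7)² = 0.005295.

0.00529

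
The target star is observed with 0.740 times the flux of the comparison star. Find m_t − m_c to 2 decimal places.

0.33

m_t − m_c = −2.5 log₁₀(F_t/F_c) = −2.5 log₁₀(0.740) = −2.5 × (-0.131) = 0.327.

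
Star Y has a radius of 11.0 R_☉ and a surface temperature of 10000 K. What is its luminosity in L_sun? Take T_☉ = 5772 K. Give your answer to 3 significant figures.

L/L_☉ = (R/R_☉)² (T/T_☉)⁴ = (11.0)² × (10000/5772)⁴
       = 121.0 × (1.733)⁴ = 121.0 × 9.009 = 1090.

1.09×10^3 L_sun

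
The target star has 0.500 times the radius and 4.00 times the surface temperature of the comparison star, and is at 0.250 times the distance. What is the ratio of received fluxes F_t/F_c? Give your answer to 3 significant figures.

L_t/L_c = (R_t/R_c)²(T_t/T_c)⁴ = (0.500)² × (4.00)⁴ = 64.00.
F_t/F_c = (L_t/L_c)/(d_t/d_c)² = 64.00 / (0.250)² = 1024.

1.02×10^3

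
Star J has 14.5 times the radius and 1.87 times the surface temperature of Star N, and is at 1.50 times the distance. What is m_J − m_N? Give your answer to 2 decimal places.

-7.64

L_J/L_N = (14.5)²(1.87)⁴ = 2571.
F_J/F_N = (L_J/L_N)/(d_J/d_N)² = 2571/2.250 = 1143.
m_J − m_N = −2.5 log₁₀(1143) = -7.64.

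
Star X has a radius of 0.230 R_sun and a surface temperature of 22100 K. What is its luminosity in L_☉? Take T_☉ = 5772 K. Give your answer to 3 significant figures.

L/L_☉ = (R/R_☉)² (T/T_☉)⁴ = (0.230)² × (22100/5772)⁴
       = 0.05290 × (3.829)⁴ = 0.05290 × 214.9 = 11.37.

11.4 L_☉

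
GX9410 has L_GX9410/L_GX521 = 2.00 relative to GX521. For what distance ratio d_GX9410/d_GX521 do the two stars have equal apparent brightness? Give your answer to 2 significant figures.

Equal flux requires L_GX9410/d_GX9410² = L_GX521/d_GX521², so d_GX9410/d_GX521 = √(L_GX9410/L_GX521)
= √(2.00) = 1.414.

1.4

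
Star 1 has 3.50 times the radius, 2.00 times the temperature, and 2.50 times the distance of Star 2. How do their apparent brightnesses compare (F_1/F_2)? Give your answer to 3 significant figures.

L_1/L_2 = (R_1/R_2)²(T_1/T_2)⁴ = (3.50)² × (2.00)⁴ = 196.0.
F_1/F_2 = (L_1/L_2)/(d_1/d_2)² = 196.0 / (2.50)² = 31.36.

31.4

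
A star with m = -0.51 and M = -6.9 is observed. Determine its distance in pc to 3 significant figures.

m − M = 5 log₁₀(d/10 pc)
-0.51 − (-6.9) = 6.39 = 5 log₁₀(d/10)
d = 10 × 10^(6.39/5) = 10 × 10^1.278 = 189.7 pc.

190 pc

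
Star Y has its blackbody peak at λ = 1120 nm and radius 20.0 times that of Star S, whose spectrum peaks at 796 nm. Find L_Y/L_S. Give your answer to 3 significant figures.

Wien's law gives T ∝ 1/λ_max, so T_Y/T_S = λ_S/λ_Y = 796/1120 = 0.7107.
Then L ∝ R²T⁴ gives L_Y/L_S = (20.0)² × (0.7107)⁴ = 400.0 × 0.2551 = 102.1.

102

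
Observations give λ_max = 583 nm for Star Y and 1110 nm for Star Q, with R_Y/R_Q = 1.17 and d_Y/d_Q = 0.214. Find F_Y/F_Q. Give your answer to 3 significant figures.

Wien's law: T_Y/T_Q = λ_Q/λ_Y = 1110/583 = 1.904.
L_Y/L_Q = (R_Y/R_Q)²(T_Y/T_Q)⁴ = (1.17)²(1.904)⁴ = 17.99.
F_Y/F_Q = (L_Y/L_Q)/(d_Y/d_Q)² = 17.99/(0.214)² = 392.8.

393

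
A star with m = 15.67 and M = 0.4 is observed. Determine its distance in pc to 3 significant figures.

1.13×10^4 pc

m − M = 5 log₁₀(d/10 pc)
15.67 − (0.4) = 15.27 = 5 log₁₀(d/10)
d = 10 × 10^(15.27/5) = 10 × 10^3.054 = 1.132×10^4 pc.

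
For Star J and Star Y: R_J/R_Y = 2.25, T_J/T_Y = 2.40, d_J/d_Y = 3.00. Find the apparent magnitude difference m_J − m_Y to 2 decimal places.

L_J/L_Y = (2.25)²(2.40)⁴ = 168.0.
F_J/F_Y = (L_J/L_Y)/(d_J/d_Y)² = 168.0/9.000 = 18.66.
m_J − m_Y = −2.5 log₁₀(18.66) = -3.18.

-3.18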